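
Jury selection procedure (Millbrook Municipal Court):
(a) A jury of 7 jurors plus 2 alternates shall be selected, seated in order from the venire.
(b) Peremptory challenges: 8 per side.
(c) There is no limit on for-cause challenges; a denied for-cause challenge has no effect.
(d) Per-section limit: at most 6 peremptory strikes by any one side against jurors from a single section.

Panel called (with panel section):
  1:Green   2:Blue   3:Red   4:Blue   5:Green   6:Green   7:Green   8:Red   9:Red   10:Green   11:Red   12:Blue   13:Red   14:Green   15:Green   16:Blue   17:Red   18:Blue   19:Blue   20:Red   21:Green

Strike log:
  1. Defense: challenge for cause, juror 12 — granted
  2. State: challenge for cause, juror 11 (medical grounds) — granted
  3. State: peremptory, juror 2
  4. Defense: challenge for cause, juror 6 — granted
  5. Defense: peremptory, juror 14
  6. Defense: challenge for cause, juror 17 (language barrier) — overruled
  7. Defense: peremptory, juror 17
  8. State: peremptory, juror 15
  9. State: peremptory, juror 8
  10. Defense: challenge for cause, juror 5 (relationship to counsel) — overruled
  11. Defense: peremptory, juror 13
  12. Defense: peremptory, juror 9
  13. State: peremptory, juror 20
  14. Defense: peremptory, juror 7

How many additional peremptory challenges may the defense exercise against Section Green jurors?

3

Defense peremptories so far: #14, #17, #13, #9, #7 — 5 of 8 used, 3 left overall.
Against Section Green: #14, #7 — 2 used; per-section cap 6 leaves 4.
Binding limit: min(3, 4) = 3.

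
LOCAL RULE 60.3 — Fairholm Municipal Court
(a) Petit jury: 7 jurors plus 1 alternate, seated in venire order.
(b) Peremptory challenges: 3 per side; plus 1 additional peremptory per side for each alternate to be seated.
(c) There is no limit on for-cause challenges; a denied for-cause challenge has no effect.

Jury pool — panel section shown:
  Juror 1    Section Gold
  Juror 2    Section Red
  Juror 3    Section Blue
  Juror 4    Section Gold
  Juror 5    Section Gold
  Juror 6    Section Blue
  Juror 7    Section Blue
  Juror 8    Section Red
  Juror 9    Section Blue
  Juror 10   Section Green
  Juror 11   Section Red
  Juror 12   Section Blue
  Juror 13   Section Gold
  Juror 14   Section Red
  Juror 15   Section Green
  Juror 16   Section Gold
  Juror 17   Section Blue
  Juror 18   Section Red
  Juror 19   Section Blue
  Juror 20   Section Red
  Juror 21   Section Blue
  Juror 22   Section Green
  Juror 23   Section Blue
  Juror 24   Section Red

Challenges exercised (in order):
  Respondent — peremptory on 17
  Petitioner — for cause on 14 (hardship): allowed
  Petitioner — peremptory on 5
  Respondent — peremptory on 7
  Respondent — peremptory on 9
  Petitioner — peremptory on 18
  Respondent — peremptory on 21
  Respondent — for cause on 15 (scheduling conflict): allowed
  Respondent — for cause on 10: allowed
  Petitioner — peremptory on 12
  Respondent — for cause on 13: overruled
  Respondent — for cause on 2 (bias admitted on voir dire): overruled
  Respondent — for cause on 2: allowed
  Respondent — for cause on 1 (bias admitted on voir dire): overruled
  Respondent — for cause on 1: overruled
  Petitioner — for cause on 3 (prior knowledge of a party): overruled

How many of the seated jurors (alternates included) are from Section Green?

Removed: #2, #5, #7, #9, #10, #12, #14, #15, #17, #18, #21.
Seated (8 incl. alternates): #1, #3, #4, #6, #8, #11, #13, #16.
None of those are in Section Green → 0.

0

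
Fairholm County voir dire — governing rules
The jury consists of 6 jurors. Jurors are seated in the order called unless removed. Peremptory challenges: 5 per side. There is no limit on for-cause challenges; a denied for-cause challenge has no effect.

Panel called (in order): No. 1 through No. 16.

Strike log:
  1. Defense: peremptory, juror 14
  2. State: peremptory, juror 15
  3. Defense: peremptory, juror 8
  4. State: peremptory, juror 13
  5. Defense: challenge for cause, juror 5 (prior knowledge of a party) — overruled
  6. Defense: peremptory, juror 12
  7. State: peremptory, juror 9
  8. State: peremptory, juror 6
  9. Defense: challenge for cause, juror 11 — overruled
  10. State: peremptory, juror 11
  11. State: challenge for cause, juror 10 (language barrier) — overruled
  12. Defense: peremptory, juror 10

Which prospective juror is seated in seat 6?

7

Removed: #6, #8, #9, #10, #11, #12, #13, #14, #15. (#5 stays — for-cause denied.)
Seating in order: seats 1–6 → #1, #2, #3, #4, #5, #7.
So seat 6 is #7.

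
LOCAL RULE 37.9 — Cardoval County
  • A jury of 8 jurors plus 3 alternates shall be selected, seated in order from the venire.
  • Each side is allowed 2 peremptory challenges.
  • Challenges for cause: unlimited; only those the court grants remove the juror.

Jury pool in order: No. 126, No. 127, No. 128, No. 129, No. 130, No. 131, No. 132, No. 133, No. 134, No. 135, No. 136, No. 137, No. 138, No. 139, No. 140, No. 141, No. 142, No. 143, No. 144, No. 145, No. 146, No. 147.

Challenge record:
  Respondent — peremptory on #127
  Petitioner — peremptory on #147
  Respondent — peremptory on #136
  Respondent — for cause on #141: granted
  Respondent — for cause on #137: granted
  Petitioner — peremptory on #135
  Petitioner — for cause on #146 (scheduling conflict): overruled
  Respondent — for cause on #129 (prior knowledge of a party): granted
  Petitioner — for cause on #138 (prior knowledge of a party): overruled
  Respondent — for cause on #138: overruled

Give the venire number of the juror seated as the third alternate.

Removed: #127, #129, #135, #136, #137, #141, #147. (#138, #146 stay — for-cause denied.)
Filling seats in venire order through position 11: #126, #128, #130, #131, #132, #133, #134, #138, #139, #140, #142.
So alternate 3 is #142.

142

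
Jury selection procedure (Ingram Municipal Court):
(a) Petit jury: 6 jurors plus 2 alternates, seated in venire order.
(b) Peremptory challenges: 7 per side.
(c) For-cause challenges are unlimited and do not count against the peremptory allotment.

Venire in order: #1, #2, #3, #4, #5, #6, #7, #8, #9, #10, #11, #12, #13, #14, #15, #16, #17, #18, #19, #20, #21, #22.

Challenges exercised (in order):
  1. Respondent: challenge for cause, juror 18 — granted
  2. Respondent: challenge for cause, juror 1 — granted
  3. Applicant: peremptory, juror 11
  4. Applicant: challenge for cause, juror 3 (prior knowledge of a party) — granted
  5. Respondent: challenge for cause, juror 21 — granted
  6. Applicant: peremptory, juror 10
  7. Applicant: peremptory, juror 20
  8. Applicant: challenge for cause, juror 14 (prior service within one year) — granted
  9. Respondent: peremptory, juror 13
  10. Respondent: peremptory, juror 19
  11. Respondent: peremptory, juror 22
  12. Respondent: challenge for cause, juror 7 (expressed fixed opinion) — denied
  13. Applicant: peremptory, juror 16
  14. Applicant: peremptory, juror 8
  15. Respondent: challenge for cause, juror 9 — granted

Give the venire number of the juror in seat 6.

Removed: #1, #3, #8, #9, #10, #11, #13, #14, #16, #18, #19, #20, #21, #22. (#7 stays — for-cause denied.)
Seating in order: seats 1–6 → #2, #4, #5, #6, #7, #12; alternates → #15, #17.
So seat 6 is #12.

12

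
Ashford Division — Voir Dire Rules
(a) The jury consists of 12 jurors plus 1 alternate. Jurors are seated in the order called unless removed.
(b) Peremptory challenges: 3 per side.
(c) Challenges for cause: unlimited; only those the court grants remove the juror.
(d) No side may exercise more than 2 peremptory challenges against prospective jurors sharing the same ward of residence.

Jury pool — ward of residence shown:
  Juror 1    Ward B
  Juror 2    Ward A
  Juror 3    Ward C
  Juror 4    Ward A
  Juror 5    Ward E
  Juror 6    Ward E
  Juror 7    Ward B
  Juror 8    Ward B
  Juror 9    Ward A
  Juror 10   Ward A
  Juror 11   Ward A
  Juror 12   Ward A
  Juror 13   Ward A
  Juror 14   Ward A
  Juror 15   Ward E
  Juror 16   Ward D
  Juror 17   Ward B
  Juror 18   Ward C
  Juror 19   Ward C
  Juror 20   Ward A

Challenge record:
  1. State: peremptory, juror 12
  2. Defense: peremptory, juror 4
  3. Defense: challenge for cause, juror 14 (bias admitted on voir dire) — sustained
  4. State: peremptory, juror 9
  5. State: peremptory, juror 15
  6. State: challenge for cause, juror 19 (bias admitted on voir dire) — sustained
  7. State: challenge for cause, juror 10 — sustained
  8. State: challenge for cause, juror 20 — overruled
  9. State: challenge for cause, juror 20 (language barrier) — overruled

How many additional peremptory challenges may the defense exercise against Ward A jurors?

1

Defense peremptories so far: #4 — 1 of 3 used, 2 left overall.
Against Ward A: #4 — 1 used; per-ward cap 2 leaves 1.
Binding limit: min(2, 1) = 1.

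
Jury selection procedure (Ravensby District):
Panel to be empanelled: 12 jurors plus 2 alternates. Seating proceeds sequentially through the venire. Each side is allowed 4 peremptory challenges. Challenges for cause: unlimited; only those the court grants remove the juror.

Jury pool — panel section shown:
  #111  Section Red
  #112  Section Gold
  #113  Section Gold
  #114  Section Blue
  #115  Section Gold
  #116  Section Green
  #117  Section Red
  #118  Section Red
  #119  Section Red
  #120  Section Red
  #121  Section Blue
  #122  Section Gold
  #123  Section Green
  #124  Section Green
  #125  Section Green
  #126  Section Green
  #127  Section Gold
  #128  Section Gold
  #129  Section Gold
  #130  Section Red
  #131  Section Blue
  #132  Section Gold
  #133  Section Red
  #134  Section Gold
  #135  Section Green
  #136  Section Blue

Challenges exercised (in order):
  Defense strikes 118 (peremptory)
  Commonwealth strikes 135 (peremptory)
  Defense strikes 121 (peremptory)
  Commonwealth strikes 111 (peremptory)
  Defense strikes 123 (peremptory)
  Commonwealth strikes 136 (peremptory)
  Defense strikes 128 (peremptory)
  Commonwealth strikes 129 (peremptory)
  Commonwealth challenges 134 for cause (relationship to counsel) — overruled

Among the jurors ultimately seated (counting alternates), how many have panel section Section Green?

Removed: #111, #118, #121, #123, #128, #129, #135, #136.
Seated (14 incl. alternates): #112, #113, #114, #115, #116, #117, #119, #120, #122, #124, #125, #126, #127, #130.
Of those, in Section Green: #116, #124, #125, #126 → 4.

4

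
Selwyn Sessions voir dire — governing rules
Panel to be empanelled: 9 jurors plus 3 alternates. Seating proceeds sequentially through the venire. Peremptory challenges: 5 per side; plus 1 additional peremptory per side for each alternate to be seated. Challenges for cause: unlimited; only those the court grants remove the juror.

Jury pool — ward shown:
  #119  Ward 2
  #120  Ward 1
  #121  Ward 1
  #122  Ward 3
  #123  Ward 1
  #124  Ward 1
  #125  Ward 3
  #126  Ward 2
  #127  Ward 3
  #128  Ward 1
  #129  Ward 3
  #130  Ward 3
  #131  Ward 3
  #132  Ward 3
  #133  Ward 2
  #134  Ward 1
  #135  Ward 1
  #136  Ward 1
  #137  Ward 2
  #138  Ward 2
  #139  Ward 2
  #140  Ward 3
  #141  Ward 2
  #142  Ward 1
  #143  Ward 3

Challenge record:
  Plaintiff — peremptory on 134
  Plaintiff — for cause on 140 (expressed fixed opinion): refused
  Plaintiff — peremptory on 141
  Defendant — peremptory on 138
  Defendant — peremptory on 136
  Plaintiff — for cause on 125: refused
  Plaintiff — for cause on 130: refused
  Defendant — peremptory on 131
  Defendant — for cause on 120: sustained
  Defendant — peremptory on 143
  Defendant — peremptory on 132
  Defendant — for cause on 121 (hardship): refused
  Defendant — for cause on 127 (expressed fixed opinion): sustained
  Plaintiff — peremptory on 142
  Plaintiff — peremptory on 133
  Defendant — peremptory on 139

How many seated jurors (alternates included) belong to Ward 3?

4

Removed: #120, #127, #131, #132, #133, #134, #136, #138, #139, #141, #142, #143.
Seated (12 incl. alternates): #119, #121, #122, #123, #124, #125, #126, #128, #129, #130, #135, #137.
Of those, in Ward 3: #122, #125, #129, #130 → 4.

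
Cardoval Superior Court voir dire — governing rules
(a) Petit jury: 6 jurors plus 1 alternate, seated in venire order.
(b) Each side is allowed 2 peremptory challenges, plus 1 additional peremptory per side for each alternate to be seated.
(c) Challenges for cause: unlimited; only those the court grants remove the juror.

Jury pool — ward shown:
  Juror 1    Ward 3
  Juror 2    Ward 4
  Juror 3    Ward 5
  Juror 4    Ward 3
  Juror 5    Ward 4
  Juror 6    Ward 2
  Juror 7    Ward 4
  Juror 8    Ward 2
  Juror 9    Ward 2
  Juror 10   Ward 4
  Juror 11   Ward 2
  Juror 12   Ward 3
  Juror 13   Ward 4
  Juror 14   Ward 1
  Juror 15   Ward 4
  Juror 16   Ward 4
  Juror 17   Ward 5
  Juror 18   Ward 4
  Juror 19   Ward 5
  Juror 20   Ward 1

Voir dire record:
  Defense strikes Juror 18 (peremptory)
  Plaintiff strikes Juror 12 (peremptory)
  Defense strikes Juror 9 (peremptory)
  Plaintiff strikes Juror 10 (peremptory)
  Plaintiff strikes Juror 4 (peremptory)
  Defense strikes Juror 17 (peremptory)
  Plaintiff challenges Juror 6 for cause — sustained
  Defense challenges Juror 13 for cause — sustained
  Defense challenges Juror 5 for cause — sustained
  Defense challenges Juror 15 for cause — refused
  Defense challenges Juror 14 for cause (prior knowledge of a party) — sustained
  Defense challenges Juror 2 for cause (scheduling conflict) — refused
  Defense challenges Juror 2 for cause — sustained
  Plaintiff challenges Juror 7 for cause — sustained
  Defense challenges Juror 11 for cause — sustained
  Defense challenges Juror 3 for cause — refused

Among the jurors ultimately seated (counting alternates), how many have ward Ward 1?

1

Removed: #2, #4, #5, #6, #7, #9, #10, #11, #12, #13, #14, #17, #18.
Seated (7 incl. alternates): #1, #3, #8, #15, #16, #19, #20.
Of those, in Ward 1: #20 → 1.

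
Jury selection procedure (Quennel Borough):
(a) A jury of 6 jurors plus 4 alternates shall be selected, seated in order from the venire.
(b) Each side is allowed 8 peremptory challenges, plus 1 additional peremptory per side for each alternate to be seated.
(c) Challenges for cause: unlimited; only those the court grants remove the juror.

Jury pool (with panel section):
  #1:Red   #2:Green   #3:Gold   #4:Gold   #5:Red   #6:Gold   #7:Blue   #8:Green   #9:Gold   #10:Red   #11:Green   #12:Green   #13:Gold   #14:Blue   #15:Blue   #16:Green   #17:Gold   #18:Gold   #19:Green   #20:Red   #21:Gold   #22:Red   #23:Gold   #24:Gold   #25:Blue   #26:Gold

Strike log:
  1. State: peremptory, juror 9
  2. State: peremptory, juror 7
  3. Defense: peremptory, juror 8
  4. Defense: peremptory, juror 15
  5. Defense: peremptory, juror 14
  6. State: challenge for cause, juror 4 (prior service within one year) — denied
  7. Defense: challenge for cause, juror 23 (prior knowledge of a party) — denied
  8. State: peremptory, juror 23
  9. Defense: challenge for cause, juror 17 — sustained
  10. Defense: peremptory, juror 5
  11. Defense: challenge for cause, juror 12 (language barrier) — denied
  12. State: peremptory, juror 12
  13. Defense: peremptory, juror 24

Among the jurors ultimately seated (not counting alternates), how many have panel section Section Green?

1

Removed: #5, #7, #8, #9, #12, #14, #15, #17, #23, #24.
Seated jurors 1–6: #1, #2, #3, #4, #6, #10 (alternates #11, #13, #16, #18 not counted).
Of those, in Section Green: #2 → 1.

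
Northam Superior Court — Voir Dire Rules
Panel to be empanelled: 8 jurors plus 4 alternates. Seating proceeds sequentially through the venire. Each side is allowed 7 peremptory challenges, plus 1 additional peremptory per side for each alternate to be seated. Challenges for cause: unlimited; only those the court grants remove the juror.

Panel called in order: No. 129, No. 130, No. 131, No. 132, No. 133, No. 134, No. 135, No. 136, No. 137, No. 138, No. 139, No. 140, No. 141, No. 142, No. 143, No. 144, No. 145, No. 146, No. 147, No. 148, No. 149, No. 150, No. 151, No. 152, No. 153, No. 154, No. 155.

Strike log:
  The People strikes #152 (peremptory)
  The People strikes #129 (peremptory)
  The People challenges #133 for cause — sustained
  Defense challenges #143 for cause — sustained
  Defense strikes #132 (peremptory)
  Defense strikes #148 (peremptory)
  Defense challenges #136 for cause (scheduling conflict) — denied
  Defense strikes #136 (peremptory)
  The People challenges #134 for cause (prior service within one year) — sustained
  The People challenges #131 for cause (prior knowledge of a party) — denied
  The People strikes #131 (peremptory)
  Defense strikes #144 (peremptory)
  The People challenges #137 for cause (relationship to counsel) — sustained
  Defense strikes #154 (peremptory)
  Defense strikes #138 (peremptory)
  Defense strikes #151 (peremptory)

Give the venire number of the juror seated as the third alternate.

150

Removed: #129, #131, #132, #133, #134, #136, #137, #138, #143, #144, #148, #151, #152, #154.
Seating in order: seats 1–8 → #130, #135, #139, #140, #141, #142, #145, #146; alternates → #147, #149, #150, #153.
So alternate 3 is #150.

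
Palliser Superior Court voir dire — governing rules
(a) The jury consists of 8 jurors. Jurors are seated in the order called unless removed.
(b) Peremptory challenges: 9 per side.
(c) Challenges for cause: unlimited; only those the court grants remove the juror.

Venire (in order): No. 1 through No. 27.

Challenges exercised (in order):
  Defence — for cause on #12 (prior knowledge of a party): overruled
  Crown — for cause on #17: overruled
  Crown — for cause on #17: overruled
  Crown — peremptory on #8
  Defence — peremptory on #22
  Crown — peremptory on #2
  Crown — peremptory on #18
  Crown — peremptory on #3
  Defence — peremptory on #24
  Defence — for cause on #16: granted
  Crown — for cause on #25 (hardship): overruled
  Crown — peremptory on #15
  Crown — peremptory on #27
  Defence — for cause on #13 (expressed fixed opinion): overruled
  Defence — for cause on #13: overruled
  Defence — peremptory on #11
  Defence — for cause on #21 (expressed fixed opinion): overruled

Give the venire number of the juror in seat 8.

12

Removed: #2, #3, #8, #11, #15, #16, #18, #22, #24, #27. (#12, #13, #17, #21, #25 stay — for-cause denied.)
Seating in order: seats 1–8 → #1, #4, #5, #6, #7, #9, #10, #12.
So seat 8 is #12.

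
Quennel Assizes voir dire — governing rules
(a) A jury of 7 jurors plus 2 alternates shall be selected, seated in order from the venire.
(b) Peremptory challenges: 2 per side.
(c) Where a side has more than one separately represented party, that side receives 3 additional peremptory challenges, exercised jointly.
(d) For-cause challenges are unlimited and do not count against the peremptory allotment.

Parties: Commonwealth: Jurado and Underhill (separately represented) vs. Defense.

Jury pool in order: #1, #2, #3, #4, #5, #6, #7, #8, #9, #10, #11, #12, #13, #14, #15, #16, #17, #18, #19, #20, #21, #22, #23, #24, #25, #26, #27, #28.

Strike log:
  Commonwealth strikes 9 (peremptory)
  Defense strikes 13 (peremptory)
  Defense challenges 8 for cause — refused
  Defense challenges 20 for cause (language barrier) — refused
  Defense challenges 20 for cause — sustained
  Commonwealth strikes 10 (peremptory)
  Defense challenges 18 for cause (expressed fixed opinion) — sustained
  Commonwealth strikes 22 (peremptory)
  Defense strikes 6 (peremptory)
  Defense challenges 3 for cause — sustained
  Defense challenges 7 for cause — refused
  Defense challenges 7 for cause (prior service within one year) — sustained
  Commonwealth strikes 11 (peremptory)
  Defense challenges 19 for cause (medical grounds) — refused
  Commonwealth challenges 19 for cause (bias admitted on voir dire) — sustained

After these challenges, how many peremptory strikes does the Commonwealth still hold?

Commonwealth allotment: 2 base + 3 multi-party = 5.
Commonwealth peremptories used: #9, #10, #22, #11 — 4 (the for-cause on #19 doesn't count).
Remaining: 5 − 4 = 1.

1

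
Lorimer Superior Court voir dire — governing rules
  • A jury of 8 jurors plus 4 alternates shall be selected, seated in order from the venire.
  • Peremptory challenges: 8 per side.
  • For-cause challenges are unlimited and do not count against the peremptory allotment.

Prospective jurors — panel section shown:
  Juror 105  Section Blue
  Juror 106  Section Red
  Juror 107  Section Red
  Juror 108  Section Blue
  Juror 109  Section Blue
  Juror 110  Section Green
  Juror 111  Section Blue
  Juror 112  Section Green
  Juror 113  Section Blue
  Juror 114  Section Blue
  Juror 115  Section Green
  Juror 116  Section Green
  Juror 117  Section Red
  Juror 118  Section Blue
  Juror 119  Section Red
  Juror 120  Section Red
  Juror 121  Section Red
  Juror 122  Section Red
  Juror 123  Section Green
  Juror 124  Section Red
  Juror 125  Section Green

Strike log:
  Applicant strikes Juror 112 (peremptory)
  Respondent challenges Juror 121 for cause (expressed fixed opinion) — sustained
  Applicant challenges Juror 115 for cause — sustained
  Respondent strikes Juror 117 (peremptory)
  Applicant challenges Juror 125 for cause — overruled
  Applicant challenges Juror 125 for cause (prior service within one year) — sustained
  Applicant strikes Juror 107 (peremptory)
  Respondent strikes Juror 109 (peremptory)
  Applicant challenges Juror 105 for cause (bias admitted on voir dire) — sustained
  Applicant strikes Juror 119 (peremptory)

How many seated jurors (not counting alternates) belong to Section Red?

1

Removed: #105, #107, #109, #112, #115, #117, #119, #121, #125.
Seated jurors 1–8: #106, #108, #110, #111, #113, #114, #116, #118 (alternates #120, #122, #123, #124 not counted).
Of those, in Section Red: #106 → 1.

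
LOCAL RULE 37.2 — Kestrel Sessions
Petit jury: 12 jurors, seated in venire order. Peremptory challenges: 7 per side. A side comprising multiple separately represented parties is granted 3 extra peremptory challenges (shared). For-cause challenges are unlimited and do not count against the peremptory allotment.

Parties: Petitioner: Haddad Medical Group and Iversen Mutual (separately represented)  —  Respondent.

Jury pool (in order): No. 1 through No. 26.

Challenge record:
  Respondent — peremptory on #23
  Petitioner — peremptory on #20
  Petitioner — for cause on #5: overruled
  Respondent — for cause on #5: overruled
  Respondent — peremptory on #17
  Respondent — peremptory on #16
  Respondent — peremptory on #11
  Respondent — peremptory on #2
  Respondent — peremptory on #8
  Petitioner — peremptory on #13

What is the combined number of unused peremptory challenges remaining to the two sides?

9

Petitioner allotment: 7 base + 3 multi-party = 10. Respondent allotment: 7.
Petitioner peremptories used: #20, #13 — 2 (the for-cause on #5 doesn't count).
Respondent peremptories used: #23, #17, #16, #11, #2, #8 — 6 (the for-cause on #5 doesn't count).
Remaining: (10 − 2) + (7 − 6) = 9.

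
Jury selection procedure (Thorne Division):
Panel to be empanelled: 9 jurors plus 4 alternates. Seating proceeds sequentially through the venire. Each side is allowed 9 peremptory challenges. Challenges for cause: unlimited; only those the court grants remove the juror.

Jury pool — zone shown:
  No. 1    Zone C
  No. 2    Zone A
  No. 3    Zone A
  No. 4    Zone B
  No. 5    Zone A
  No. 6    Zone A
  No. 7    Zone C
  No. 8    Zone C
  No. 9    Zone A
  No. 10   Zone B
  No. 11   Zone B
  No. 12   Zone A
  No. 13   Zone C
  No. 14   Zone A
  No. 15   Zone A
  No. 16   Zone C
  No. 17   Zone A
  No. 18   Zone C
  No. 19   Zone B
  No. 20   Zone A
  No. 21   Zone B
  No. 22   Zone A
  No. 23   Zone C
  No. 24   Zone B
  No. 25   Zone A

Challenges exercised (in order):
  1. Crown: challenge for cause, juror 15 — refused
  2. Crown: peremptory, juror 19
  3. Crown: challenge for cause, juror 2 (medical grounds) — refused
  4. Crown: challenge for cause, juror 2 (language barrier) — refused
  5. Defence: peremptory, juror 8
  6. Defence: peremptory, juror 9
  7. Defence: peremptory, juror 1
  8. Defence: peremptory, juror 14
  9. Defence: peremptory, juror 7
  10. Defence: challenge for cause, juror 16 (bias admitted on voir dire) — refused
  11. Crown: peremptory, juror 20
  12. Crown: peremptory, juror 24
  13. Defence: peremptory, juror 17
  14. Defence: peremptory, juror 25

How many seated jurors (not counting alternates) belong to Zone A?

Removed: #1, #7, #8, #9, #14, #17, #19, #20, #24, #25.
Seated jurors 1–9: #2, #3, #4, #5, #6, #10, #11, #12, #13 (alternates #15, #16, #18, #21 not counted).
Of those, in Zone A: #2, #3, #5, #6, #12 → 5.

5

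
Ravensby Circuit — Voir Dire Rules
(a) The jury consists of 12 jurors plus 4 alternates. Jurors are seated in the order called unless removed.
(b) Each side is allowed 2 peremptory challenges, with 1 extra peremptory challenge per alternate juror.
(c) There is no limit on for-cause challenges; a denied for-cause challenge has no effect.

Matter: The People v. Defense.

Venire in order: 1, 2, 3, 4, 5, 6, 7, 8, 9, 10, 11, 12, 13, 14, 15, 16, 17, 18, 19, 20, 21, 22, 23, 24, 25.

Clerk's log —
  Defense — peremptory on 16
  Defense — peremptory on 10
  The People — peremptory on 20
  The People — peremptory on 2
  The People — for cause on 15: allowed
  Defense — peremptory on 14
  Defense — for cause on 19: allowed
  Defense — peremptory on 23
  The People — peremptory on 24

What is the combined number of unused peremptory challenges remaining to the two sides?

5

The People allotment: 2 base + 1 × 4 alternates = 6. Defense allotment: 2 base + 1 × 4 alternates = 6.
The People peremptories used: #20, #2, #24 — 3 (the for-cause on #15 doesn't count).
Defense peremptories used: #16, #10, #14, #23 — 4 (the for-cause on #19 doesn't count).
Remaining: (6 − 3) + (6 − 4) = 5.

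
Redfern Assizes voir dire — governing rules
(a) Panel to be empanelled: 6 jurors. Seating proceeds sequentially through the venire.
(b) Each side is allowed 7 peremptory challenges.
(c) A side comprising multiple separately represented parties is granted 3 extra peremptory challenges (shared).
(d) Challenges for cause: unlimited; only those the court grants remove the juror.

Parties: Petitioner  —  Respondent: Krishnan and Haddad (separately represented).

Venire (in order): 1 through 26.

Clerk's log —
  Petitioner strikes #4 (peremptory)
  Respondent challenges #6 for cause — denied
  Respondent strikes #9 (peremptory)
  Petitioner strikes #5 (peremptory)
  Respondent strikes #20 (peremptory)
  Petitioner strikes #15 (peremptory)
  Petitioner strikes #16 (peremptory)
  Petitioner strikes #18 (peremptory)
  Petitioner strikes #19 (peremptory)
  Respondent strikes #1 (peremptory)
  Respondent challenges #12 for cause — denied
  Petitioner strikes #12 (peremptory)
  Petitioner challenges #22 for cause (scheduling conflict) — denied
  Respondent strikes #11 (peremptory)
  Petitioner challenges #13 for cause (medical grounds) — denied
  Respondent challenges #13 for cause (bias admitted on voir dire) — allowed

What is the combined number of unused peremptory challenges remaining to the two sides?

6

Petitioner allotment: 7. Respondent allotment: 7 base + 3 multi-party = 10.
Petitioner peremptories used: #4, #5, #15, #16, #18, #19, #12 — 7 (for-cause on #22, #13 don't count).
Respondent peremptories used: #9, #20, #1, #11 — 4 (for-cause on #6, #12, #13 don't count).
Remaining: (7 − 7) + (10 − 4) = 6.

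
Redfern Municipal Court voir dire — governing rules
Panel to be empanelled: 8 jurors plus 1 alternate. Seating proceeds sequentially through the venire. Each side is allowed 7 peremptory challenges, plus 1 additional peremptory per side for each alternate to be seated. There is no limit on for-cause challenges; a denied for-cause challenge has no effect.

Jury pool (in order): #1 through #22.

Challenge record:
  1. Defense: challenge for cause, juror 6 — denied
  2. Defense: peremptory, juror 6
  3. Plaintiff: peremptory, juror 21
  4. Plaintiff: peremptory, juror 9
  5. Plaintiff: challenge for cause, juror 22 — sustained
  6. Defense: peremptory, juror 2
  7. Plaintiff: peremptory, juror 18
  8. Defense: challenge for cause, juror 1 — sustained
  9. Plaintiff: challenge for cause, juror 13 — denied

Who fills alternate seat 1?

13

Removed: #1, #2, #6, #9, #18, #21, #22. (#13 stays — for-cause denied.)
Filling seats in venire order through position 9: #3, #4, #5, #7, #8, #10, #11, #12, #13.
So alternate 1 is #13.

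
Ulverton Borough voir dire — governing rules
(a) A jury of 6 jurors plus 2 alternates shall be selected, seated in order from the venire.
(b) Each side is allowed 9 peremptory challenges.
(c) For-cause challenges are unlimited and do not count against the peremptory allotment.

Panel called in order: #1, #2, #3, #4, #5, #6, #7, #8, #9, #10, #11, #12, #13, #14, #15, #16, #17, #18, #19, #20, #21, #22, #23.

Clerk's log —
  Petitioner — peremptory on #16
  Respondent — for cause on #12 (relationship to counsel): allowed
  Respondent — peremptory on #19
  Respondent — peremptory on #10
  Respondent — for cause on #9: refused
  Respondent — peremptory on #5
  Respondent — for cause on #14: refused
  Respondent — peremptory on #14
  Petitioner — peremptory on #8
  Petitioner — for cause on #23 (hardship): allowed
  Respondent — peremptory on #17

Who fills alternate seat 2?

11

Removed: #5, #8, #10, #12, #14, #16, #17, #19, #23. (#9 stays — for-cause denied.)
Seating in order: seats 1–6 → #1, #2, #3, #4, #6, #7; alternates → #9, #11.
So alternate 2 is #11.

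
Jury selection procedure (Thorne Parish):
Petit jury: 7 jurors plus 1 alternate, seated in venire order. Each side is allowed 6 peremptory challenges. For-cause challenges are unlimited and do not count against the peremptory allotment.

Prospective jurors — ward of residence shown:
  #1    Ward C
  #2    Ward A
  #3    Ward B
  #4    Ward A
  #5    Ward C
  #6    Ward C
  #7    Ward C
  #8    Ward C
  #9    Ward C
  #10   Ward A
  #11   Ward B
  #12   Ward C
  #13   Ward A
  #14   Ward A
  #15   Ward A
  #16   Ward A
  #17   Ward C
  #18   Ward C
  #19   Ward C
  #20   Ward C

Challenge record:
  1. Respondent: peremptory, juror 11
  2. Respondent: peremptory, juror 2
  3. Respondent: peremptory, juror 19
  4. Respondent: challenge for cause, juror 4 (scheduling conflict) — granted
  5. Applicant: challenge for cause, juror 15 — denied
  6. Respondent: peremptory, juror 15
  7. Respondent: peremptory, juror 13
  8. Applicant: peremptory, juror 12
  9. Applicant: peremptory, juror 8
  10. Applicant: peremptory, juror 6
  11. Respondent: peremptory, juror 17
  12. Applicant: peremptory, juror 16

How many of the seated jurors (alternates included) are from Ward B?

1

Removed: #2, #4, #6, #8, #11, #12, #13, #15, #16, #17, #19.
Seated (8 incl. alternates): #1, #3, #5, #7, #9, #10, #14, #18.
Of those, in Ward B: #3 → 1.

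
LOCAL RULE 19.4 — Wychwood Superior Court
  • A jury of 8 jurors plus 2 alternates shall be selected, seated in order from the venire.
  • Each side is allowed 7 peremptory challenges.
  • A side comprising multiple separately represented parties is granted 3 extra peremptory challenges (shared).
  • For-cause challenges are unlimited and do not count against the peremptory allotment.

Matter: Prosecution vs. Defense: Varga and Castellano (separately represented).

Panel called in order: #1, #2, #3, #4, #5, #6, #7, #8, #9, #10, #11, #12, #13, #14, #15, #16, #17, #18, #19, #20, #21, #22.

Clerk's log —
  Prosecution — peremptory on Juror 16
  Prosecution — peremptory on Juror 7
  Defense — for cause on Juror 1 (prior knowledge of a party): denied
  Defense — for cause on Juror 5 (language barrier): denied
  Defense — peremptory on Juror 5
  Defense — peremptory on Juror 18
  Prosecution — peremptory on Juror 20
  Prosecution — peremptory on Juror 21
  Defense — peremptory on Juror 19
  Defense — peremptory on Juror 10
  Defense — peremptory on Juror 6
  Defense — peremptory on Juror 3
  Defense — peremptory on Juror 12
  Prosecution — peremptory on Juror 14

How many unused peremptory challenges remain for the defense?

Defense allotment: 7 base + 3 multi-party = 10.
Defense peremptories used: #5, #18, #19, #10, #6, #3, #12 — 7 (for-cause on #1, #5 don't count).
Remaining: 10 − 7 = 3.

3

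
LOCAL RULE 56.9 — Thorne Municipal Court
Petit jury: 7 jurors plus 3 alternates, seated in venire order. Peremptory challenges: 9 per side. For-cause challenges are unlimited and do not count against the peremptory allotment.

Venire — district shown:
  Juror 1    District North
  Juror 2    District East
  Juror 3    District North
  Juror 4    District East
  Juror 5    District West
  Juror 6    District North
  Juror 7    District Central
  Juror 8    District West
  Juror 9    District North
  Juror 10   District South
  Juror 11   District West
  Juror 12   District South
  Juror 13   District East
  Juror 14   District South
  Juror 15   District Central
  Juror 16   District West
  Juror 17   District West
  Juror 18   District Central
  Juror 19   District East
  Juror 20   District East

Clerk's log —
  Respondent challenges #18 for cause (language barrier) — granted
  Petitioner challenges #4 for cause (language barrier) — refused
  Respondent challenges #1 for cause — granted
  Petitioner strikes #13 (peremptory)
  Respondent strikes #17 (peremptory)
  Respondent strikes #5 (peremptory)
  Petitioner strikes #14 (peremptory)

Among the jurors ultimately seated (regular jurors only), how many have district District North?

Removed: #1, #5, #13, #14, #17, #18.
Seated jurors 1–7: #2, #3, #4, #6, #7, #8, #9 (alternates #10, #11, #12 not counted).
Of those, in District North: #3, #6, #9 → 3.

3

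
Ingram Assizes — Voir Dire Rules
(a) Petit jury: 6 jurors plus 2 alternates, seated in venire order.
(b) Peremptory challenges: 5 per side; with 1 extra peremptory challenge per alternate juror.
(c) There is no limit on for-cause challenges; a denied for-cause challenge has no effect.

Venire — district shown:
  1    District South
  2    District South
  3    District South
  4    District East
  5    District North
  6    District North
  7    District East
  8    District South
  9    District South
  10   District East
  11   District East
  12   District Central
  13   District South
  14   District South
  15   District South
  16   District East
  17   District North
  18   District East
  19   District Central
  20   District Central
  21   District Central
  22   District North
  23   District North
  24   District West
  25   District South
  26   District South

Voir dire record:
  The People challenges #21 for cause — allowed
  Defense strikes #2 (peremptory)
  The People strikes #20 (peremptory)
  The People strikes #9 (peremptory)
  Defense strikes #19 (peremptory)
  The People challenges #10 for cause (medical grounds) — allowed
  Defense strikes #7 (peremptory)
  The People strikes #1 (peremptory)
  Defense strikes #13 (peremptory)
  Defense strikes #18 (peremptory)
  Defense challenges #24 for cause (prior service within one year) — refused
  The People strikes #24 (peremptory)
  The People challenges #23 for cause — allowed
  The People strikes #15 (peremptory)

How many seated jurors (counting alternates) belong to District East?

2

Removed: #1, #2, #7, #9, #10, #13, #15, #18, #19, #20, #21, #23, #24.
Seated (8 incl. alternates): #3, #4, #5, #6, #8, #11, #12, #14.
Of those, in District East: #4, #11 → 2.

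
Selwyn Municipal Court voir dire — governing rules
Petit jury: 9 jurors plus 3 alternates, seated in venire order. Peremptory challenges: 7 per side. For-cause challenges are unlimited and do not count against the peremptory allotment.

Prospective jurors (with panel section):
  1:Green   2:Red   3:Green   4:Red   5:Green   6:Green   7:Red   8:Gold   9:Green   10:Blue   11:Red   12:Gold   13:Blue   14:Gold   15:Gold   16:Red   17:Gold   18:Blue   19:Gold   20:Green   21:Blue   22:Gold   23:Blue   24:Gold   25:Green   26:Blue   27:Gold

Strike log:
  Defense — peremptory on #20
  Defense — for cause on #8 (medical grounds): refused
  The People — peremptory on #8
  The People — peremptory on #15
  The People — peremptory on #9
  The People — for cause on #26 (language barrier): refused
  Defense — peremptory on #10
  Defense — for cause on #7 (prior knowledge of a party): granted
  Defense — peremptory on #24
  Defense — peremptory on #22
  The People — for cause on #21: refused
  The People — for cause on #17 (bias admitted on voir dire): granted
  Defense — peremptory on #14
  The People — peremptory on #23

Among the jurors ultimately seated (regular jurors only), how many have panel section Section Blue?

Removed: #7, #8, #9, #10, #14, #15, #17, #20, #22, #23, #24.
Seated jurors 1–9: #1, #2, #3, #4, #5, #6, #11, #12, #13 (alternates #16, #18, #19 not counted).
Of those, in Section Blue: #13 → 1.

1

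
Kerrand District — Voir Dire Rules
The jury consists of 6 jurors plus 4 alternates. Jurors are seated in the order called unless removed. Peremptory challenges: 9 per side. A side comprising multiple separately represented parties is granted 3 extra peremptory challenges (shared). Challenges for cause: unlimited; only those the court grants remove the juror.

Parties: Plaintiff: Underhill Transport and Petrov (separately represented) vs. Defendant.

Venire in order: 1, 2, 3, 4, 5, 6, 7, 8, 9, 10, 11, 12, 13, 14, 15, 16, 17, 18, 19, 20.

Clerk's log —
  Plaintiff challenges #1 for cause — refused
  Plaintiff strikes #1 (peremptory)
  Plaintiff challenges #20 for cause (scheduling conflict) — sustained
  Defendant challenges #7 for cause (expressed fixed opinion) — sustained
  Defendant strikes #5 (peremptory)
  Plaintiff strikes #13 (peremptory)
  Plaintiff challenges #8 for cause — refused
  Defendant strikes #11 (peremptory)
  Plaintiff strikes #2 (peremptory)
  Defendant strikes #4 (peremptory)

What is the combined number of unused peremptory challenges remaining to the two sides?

15

Plaintiff allotment: 9 base + 3 multi-party = 12. Defendant allotment: 9.
Plaintiff peremptories used: #1, #13, #2 — 3 (for-cause on #1, #20, #8 don't count).
Defendant peremptories used: #5, #11, #4 — 3 (the for-cause on #7 doesn't count).
Remaining: (12 − 3) + (9 − 3) = 15.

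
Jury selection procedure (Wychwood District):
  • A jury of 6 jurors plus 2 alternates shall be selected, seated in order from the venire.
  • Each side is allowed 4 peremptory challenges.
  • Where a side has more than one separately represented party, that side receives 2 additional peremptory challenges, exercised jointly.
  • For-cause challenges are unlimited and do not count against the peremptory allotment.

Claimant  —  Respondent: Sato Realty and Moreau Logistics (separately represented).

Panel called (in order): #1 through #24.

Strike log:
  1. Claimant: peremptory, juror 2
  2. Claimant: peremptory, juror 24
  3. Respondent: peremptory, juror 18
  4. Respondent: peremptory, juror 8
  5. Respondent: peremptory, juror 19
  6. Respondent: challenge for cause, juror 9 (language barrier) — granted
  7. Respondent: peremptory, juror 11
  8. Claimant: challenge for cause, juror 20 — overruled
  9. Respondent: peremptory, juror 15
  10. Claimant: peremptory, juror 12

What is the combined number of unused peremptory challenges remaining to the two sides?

2

Claimant allotment: 4. Respondent allotment: 4 base + 2 multi-party = 6.
Claimant peremptories used: #2, #24, #12 — 3 (the for-cause on #20 doesn't count).
Respondent peremptories used: #18, #8, #19, #11, #15 — 5 (the for-cause on #9 doesn't count).
Remaining: (4 − 3) + (6 − 5) = 2.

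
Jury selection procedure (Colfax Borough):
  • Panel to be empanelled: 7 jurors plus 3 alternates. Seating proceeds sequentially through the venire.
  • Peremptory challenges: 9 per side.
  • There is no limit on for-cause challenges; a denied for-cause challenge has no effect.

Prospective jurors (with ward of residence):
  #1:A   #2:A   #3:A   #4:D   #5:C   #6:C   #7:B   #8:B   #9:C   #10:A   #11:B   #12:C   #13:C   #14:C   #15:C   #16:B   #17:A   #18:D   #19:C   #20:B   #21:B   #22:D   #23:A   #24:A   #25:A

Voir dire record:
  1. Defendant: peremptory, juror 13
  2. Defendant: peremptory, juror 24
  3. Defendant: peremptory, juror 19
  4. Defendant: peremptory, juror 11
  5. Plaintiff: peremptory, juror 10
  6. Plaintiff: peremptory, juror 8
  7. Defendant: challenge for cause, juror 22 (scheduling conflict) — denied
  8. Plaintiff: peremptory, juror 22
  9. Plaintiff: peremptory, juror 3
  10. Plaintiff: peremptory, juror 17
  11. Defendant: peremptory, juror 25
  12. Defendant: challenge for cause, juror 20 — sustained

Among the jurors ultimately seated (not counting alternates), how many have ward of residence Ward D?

Removed: #3, #8, #10, #11, #13, #17, #19, #20, #22, #24, #25.
Seated jurors 1–7: #1, #2, #4, #5, #6, #7, #9 (alternates #12, #14, #15 not counted).
Of those, in Ward D: #4 → 1.

1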